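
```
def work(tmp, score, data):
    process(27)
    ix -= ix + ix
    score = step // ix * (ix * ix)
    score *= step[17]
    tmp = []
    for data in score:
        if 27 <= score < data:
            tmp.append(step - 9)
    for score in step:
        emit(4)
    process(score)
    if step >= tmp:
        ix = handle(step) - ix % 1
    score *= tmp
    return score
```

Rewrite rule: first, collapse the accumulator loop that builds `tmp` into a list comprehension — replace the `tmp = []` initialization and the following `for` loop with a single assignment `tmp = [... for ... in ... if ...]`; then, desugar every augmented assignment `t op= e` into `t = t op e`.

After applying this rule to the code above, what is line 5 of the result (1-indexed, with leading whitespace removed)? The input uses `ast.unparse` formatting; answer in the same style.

Transformed code:
def work(tmp, score, data):
    process(27)
    ix = ix - (ix + ix)
    score = step // ix * (ix * ix)
    score = score * step[17]
    tmp = [step - 9 for data in score if 27 <= score < data]
    for score in step:
        emit(4)
    process(score)
    if step >= tmp:
        ix = handle(step) - ix % 1
    score = score * tmp
    return score

score = score * step[17]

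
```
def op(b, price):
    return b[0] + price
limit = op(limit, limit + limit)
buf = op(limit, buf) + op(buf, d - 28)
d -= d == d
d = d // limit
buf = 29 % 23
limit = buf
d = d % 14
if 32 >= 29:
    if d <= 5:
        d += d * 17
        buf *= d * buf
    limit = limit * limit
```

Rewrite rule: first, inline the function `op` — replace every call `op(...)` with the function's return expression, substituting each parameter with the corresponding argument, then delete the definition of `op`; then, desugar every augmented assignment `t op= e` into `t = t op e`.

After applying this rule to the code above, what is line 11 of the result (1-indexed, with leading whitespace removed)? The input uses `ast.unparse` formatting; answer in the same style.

buf = buf * (d * buf)

Transformed code:
limit = limit[0] + (limit + limit)
buf = limit[0] + buf + (buf[0] + (d - 28))
d = d - (d == d)
d = d // limit
buf = 29 % 23
limit = buf
d = d % 14
if 32 >= 29:
    if d <= 5:
        d = d + d * 17
        buf = buf * (d * buf)
    limit = limit * limit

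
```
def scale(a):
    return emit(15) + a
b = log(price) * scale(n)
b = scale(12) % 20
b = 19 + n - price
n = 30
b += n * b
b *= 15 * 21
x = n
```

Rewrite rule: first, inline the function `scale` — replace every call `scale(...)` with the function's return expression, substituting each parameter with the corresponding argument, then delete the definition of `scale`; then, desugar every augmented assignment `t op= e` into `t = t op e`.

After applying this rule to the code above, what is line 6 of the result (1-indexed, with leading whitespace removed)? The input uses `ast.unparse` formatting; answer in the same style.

Transformed code:
b = log(price) * (emit(15) + n)
b = (emit(15) + 12) % 20
b = 19 + n - price
n = 30
b = b + n * b
b = b * (15 * 21)
x = n

b = b * (15 * 21)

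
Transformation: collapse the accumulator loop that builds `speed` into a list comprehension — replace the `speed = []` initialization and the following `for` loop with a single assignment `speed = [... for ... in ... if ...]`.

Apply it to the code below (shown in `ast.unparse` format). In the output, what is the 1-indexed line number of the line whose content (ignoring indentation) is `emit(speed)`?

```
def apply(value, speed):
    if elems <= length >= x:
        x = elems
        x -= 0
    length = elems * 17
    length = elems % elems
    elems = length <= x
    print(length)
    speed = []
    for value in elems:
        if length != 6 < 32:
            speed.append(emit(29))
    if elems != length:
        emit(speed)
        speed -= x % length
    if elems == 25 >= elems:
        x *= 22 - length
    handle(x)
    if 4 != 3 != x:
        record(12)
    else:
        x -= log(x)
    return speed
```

Transformed code:
def apply(value, speed):
    if elems <= length >= x:
        x = elems
        x -= 0
    length = elems * 17
    length = elems % elems
    elems = length <= x
    print(length)
    speed = [emit(29) for value in elems if length != 6 < 32]
    if elems != length:
        emit(speed)
        speed -= x % length
    if elems == 25 >= elems:
        x *= 22 - length
    handle(x)
    if 4 != 3 != x:
        record(12)
    else:
        x -= log(x)
    return speed

11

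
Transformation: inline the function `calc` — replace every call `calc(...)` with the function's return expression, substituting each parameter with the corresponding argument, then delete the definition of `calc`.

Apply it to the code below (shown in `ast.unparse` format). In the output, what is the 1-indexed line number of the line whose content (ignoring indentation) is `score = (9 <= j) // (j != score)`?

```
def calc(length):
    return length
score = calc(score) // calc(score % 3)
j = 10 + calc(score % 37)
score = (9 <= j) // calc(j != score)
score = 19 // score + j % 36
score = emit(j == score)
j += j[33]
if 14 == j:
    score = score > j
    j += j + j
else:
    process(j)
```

3

Transformed code:
score = score // (score % 3)
j = 10 + score % 37
score = (9 <= j) // (j != score)
score = 19 // score + j % 36
score = emit(j == score)
j += j[33]
if 14 == j:
    score = score > j
    j += j + j
else:
    process(j)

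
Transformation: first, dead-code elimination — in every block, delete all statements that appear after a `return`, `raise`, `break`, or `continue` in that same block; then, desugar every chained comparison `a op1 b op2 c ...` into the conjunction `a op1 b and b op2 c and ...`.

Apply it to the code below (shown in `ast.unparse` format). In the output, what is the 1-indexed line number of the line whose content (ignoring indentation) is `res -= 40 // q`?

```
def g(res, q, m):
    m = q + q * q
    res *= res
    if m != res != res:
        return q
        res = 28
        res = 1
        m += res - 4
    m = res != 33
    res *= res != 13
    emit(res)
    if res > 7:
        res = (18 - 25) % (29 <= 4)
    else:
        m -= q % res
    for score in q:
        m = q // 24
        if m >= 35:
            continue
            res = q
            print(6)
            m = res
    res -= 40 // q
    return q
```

17

Transformed code:
def g(res, q, m):
    m = q + q * q
    res *= res
    if m != res and res != res:
        return q
    m = res != 33
    res *= res != 13
    emit(res)
    if res > 7:
        res = (18 - 25) % (29 <= 4)
    else:
        m -= q % res
    for score in q:
        m = q // 24
        if m >= 35:
            continue
    res -= 40 // q
    return q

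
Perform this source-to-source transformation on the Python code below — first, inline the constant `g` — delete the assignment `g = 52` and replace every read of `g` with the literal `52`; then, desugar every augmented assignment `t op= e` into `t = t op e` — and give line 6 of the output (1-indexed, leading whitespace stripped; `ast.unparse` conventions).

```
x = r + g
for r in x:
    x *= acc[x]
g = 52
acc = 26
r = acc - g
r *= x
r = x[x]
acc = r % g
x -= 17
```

Transformed code:
x = r + 52
for r in x:
    x = x * acc[x]
acc = 26
r = acc - 52
r = r * x
r = x[x]
acc = r % 52
x = x - 17

r = r * x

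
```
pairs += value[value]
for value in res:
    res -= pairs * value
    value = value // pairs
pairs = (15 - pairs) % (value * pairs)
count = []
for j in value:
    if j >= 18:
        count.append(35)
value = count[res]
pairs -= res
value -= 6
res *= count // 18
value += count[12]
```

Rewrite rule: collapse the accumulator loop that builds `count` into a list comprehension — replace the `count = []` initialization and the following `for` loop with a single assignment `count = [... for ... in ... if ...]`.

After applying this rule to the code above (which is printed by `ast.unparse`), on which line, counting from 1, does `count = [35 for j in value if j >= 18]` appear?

Transformed code:
pairs += value[value]
for value in res:
    res -= pairs * value
    value = value // pairs
pairs = (15 - pairs) % (value * pairs)
count = [35 for j in value if j >= 18]
value = count[res]
pairs -= res
value -= 6
res *= count // 18
value += count[12]

6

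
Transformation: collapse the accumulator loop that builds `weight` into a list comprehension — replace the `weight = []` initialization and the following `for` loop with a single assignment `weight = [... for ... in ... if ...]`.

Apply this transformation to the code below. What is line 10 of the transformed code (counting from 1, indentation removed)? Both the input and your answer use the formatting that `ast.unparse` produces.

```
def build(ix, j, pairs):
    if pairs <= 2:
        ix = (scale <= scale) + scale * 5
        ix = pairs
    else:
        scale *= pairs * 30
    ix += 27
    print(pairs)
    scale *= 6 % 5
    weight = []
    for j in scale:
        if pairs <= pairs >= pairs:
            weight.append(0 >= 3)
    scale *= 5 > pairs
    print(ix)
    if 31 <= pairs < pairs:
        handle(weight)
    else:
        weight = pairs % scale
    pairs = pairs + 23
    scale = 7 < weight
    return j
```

weight = [0 >= 3 for j in scale if pairs <= pairs >= pairs]

Transformed code:
def build(ix, j, pairs):
    if pairs <= 2:
        ix = (scale <= scale) + scale * 5
        ix = pairs
    else:
        scale *= pairs * 30
    ix += 27
    print(pairs)
    scale *= 6 % 5
    weight = [0 >= 3 for j in scale if pairs <= pairs >= pairs]
    scale *= 5 > pairs
    print(ix)
    if 31 <= pairs < pairs:
        handle(weight)
    else:
        weight = pairs % scale
    pairs = pairs + 23
    scale = 7 < weight
    return j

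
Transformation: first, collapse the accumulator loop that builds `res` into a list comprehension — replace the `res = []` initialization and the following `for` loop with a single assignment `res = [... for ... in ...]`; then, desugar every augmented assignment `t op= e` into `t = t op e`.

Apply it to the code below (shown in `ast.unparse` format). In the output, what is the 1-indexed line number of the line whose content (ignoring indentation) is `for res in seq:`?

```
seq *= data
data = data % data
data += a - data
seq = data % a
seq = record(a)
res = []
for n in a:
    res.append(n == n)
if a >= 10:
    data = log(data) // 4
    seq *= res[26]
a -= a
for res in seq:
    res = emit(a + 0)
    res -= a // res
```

11

Transformed code:
seq = seq * data
data = data % data
data = data + (a - data)
seq = data % a
seq = record(a)
res = [n == n for n in a]
if a >= 10:
    data = log(data) // 4
    seq = seq * res[26]
a = a - a
for res in seq:
    res = emit(a + 0)
    res = res - a // res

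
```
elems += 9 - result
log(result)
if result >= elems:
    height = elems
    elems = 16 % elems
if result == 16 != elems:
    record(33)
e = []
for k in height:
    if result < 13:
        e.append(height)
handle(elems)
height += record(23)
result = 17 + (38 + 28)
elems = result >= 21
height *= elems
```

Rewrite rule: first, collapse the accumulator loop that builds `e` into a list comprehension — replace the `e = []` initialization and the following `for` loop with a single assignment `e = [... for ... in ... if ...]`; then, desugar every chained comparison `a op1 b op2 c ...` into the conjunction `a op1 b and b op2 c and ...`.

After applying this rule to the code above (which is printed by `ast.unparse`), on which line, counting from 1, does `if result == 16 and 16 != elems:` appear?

Transformed code:
elems += 9 - result
log(result)
if result >= elems:
    height = elems
    elems = 16 % elems
if result == 16 and 16 != elems:
    record(33)
e = [height for k in height if result < 13]
handle(elems)
height += record(23)
result = 17 + (38 + 28)
elems = result >= 21
height *= elems

6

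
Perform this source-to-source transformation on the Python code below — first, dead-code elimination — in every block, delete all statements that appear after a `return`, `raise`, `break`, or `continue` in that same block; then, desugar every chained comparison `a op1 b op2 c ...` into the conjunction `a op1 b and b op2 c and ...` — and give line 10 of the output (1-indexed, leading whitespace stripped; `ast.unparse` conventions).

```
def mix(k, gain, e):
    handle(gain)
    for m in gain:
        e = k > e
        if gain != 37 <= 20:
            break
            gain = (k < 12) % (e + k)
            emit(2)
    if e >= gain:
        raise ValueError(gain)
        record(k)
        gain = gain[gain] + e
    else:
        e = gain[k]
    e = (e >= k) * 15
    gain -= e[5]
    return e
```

e = gain[k]

Transformed code:
def mix(k, gain, e):
    handle(gain)
    for m in gain:
        e = k > e
        if gain != 37 and 37 <= 20:
            break
    if e >= gain:
        raise ValueError(gain)
    else:
        e = gain[k]
    e = (e >= k) * 15
    gain -= e[5]
    return e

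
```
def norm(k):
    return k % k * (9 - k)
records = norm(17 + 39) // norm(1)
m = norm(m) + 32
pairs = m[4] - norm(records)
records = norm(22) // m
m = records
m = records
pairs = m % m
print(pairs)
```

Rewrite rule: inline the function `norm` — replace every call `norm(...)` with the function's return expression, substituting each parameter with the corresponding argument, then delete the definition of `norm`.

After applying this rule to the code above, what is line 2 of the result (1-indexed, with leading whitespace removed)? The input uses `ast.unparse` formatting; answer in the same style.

m = m % m * (9 - m) + 32

Transformed code:
records = (17 + 39) % (17 + 39) * (9 - (17 + 39)) // (1 % 1 * (9 - 1))
m = m % m * (9 - m) + 32
pairs = m[4] - records % records * (9 - records)
records = 22 % 22 * (9 - 22) // m
m = records
m = records
pairs = m % m
print(pairs)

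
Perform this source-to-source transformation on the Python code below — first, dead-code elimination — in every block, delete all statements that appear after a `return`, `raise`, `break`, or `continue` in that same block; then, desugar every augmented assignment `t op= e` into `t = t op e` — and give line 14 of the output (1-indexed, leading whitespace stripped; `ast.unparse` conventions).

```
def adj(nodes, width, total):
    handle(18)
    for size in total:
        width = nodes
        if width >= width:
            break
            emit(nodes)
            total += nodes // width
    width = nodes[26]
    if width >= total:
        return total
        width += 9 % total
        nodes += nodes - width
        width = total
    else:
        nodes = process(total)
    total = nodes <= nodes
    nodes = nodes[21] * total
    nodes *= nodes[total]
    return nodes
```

Transformed code:
def adj(nodes, width, total):
    handle(18)
    for size in total:
        width = nodes
        if width >= width:
            break
    width = nodes[26]
    if width >= total:
        return total
    else:
        nodes = process(total)
    total = nodes <= nodes
    nodes = nodes[21] * total
    nodes = nodes * nodes[total]
    return nodes

nodes = nodes * nodes[total]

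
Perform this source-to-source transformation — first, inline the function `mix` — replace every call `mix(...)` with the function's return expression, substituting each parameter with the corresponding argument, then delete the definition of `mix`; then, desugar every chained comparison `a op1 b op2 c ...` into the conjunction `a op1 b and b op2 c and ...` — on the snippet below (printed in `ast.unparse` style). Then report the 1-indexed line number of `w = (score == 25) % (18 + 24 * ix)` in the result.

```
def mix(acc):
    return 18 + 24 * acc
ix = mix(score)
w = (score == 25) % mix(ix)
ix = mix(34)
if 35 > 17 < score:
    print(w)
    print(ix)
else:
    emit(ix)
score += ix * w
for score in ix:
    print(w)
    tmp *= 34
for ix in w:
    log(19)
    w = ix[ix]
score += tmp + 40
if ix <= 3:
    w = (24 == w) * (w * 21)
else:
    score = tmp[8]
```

2

Transformed code:
ix = 18 + 24 * score
w = (score == 25) % (18 + 24 * ix)
ix = 18 + 24 * 34
if 35 > 17 and 17 < score:
    print(w)
    print(ix)
else:
    emit(ix)
score += ix * w
for score in ix:
    print(w)
    tmp *= 34
for ix in w:
    log(19)
    w = ix[ix]
score += tmp + 40
if ix <= 3:
    w = (24 == w) * (w * 21)
else:
    score = tmp[8]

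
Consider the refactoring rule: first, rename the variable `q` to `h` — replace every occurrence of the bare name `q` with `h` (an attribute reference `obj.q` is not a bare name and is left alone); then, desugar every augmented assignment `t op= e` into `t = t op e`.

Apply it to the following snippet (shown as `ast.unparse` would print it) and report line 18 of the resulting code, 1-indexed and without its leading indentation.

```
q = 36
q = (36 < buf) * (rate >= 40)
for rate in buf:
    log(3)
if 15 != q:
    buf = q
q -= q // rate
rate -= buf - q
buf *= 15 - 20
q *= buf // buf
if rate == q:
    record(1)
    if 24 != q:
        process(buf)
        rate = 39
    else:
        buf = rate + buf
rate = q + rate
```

Transformed code:
h = 36
h = (36 < buf) * (rate >= 40)
for rate in buf:
    log(3)
if 15 != h:
    buf = h
h = h - h // rate
rate = rate - (buf - h)
buf = buf * (15 - 20)
h = h * (buf // buf)
if rate == h:
    record(1)
    if 24 != h:
        process(buf)
        rate = 39
    else:
        buf = rate + buf
rate = h + rate

rate = h + rate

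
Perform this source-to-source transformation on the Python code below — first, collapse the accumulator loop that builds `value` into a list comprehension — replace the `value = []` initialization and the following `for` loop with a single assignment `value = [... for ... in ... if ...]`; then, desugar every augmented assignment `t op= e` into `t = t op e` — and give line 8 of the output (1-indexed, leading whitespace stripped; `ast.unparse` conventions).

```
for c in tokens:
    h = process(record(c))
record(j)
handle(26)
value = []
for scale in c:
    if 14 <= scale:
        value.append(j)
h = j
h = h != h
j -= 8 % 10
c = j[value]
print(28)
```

Transformed code:
for c in tokens:
    h = process(record(c))
record(j)
handle(26)
value = [j for scale in c if 14 <= scale]
h = j
h = h != h
j = j - 8 % 10
c = j[value]
print(28)

j = j - 8 % 10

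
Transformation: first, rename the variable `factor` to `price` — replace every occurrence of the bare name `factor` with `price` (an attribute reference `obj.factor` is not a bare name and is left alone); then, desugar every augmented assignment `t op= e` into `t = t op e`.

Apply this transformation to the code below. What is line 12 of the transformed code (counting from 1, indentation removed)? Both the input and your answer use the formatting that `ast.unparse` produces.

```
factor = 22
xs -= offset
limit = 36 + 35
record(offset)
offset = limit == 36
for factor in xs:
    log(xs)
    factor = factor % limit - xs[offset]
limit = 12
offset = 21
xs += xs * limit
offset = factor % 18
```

Transformed code:
price = 22
xs = xs - offset
limit = 36 + 35
record(offset)
offset = limit == 36
for price in xs:
    log(xs)
    price = price % limit - xs[offset]
limit = 12
offset = 21
xs = xs + xs * limit
offset = price % 18

offset = price % 18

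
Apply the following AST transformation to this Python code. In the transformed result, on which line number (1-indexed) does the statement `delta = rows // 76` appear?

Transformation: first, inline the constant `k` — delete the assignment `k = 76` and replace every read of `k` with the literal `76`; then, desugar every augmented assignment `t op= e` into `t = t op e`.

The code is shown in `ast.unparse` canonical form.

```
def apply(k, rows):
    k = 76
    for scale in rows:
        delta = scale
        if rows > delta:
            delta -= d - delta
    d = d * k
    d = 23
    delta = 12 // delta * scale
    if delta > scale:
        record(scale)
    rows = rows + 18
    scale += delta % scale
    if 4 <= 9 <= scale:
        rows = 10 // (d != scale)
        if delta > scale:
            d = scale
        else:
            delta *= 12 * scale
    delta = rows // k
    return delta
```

Transformed code:
def apply(k, rows):
    for scale in rows:
        delta = scale
        if rows > delta:
            delta = delta - (d - delta)
    d = d * 76
    d = 23
    delta = 12 // delta * scale
    if delta > scale:
        record(scale)
    rows = rows + 18
    scale = scale + delta % scale
    if 4 <= 9 <= scale:
        rows = 10 // (d != scale)
        if delta > scale:
            d = scale
        else:
            delta = delta * (12 * scale)
    delta = rows // 76
    return delta

19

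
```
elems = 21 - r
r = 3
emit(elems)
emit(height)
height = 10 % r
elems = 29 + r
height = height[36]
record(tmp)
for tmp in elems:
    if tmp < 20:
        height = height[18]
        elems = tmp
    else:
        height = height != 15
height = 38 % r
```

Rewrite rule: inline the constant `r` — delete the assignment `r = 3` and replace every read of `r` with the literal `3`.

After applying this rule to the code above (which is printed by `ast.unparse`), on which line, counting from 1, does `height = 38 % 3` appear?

14

Transformed code:
elems = 21 - 3
emit(elems)
emit(height)
height = 10 % 3
elems = 29 + 3
height = height[36]
record(tmp)
for tmp in elems:
    if tmp < 20:
        height = height[18]
        elems = tmp
    else:
        height = height != 15
height = 38 % 3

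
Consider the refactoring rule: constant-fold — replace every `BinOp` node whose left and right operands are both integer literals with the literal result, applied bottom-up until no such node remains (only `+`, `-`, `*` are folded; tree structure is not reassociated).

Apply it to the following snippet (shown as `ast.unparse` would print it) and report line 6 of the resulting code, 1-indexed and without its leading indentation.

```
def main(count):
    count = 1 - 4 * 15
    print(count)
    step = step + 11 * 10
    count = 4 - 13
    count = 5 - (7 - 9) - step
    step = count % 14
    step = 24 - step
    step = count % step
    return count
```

count = 7 - step

Transformed code:
def main(count):
    count = -59
    print(count)
    step = step + 110
    count = -9
    count = 7 - step
    step = count % 14
    step = 24 - step
    step = count % step
    return count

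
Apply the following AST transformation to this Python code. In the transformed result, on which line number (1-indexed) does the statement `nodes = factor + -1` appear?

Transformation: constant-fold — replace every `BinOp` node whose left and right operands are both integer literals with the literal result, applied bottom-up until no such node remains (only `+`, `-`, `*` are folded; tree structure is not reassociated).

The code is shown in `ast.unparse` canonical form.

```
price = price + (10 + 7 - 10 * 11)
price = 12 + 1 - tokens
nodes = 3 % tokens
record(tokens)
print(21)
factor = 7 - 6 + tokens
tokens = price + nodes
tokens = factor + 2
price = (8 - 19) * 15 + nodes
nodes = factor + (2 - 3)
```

10

Transformed code:
price = price + -93
price = 13 - tokens
nodes = 3 % tokens
record(tokens)
print(21)
factor = 1 + tokens
tokens = price + nodes
tokens = factor + 2
price = -165 + nodes
nodes = factor + -1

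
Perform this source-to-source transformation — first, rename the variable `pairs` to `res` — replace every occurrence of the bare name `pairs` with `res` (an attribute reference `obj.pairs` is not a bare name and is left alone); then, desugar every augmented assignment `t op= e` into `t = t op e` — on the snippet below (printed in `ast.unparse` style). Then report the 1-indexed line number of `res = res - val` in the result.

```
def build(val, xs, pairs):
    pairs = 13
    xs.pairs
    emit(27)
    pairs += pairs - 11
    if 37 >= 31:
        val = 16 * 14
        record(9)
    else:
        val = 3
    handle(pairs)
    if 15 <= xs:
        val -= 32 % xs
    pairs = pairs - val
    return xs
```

Transformed code:
def build(val, xs, res):
    res = 13
    xs.pairs
    emit(27)
    res = res + (res - 11)
    if 37 >= 31:
        val = 16 * 14
        record(9)
    else:
        val = 3
    handle(res)
    if 15 <= xs:
        val = val - 32 % xs
    res = res - val
    return xs

14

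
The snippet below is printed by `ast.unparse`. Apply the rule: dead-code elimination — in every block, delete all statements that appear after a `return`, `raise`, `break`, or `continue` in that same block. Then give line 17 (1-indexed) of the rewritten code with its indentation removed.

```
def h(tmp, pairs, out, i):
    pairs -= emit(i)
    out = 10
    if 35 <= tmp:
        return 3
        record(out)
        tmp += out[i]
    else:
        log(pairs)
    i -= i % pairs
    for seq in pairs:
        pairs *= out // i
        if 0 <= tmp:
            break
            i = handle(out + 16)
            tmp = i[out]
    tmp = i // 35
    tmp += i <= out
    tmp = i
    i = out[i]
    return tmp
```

return tmp

Transformed code:
def h(tmp, pairs, out, i):
    pairs -= emit(i)
    out = 10
    if 35 <= tmp:
        return 3
    else:
        log(pairs)
    i -= i % pairs
    for seq in pairs:
        pairs *= out // i
        if 0 <= tmp:
            break
    tmp = i // 35
    tmp += i <= out
    tmp = i
    i = out[i]
    return tmp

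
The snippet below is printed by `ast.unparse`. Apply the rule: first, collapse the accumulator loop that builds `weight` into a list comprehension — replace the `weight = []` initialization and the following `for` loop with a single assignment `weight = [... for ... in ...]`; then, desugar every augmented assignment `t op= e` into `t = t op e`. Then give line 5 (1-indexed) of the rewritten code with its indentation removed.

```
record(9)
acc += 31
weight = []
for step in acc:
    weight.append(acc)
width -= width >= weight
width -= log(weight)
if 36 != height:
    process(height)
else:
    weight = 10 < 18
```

width = width - log(weight)

Transformed code:
record(9)
acc = acc + 31
weight = [acc for step in acc]
width = width - (width >= weight)
width = width - log(weight)
if 36 != height:
    process(height)
else:
    weight = 10 < 18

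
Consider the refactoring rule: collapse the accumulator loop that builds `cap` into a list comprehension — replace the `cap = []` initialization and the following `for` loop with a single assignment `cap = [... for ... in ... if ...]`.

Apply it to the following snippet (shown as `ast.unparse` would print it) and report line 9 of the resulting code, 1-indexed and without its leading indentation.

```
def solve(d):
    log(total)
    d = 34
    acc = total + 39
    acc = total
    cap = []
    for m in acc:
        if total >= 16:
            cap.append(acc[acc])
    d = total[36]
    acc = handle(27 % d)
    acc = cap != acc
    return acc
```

Transformed code:
def solve(d):
    log(total)
    d = 34
    acc = total + 39
    acc = total
    cap = [acc[acc] for m in acc if total >= 16]
    d = total[36]
    acc = handle(27 % d)
    acc = cap != acc
    return acc

acc = cap != acc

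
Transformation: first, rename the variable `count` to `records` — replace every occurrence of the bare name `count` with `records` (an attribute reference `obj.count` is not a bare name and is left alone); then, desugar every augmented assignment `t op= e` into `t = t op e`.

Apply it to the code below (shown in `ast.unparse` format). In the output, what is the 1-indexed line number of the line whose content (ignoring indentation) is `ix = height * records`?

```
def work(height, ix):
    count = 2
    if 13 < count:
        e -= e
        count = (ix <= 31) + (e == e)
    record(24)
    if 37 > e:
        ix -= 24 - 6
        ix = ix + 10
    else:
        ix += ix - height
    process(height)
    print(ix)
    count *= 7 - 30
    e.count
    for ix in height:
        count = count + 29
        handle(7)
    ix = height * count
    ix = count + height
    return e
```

19

Transformed code:
def work(height, ix):
    records = 2
    if 13 < records:
        e = e - e
        records = (ix <= 31) + (e == e)
    record(24)
    if 37 > e:
        ix = ix - (24 - 6)
        ix = ix + 10
    else:
        ix = ix + (ix - height)
    process(height)
    print(ix)
    records = records * (7 - 30)
    e.count
    for ix in height:
        records = records + 29
        handle(7)
    ix = height * records
    ix = records + height
    return e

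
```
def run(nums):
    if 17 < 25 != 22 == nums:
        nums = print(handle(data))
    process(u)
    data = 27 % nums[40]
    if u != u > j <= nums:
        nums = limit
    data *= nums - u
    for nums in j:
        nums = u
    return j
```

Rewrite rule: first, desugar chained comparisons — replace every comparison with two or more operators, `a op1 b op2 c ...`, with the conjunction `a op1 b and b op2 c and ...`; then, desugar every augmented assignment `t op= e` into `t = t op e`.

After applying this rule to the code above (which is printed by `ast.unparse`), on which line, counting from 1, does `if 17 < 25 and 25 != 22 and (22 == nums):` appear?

Transformed code:
def run(nums):
    if 17 < 25 and 25 != 22 and (22 == nums):
        nums = print(handle(data))
    process(u)
    data = 27 % nums[40]
    if u != u and u > j and (j <= nums):
        nums = limit
    data = data * (nums - u)
    for nums in j:
        nums = u
    return j

2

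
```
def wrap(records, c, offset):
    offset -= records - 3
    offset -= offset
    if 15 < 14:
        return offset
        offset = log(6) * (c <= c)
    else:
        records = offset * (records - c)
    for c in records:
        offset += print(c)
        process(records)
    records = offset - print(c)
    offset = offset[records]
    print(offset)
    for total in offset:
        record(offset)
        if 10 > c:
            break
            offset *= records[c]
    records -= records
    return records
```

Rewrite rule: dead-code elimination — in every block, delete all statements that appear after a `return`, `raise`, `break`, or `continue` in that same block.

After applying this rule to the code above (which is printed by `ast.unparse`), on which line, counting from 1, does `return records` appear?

Transformed code:
def wrap(records, c, offset):
    offset -= records - 3
    offset -= offset
    if 15 < 14:
        return offset
    else:
        records = offset * (records - c)
    for c in records:
        offset += print(c)
        process(records)
    records = offset - print(c)
    offset = offset[records]
    print(offset)
    for total in offset:
        record(offset)
        if 10 > c:
            break
    records -= records
    return records

19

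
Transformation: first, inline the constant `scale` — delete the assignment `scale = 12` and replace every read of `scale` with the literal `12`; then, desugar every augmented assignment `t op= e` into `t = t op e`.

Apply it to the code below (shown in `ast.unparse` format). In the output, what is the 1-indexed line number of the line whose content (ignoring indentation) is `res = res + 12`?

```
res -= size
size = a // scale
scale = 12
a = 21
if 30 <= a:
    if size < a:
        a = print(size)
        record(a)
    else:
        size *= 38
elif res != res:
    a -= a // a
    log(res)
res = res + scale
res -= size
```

13

Transformed code:
res = res - size
size = a // 12
a = 21
if 30 <= a:
    if size < a:
        a = print(size)
        record(a)
    else:
        size = size * 38
elif res != res:
    a = a - a // a
    log(res)
res = res + 12
res = res - size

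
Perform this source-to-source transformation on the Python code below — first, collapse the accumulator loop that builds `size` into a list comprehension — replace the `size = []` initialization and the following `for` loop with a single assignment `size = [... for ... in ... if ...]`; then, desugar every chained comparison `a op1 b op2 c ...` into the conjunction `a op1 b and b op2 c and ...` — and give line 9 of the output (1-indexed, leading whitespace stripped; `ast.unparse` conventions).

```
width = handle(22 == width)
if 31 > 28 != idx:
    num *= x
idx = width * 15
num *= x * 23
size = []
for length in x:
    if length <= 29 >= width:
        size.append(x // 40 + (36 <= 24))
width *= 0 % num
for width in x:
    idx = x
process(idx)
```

Transformed code:
width = handle(22 == width)
if 31 > 28 and 28 != idx:
    num *= x
idx = width * 15
num *= x * 23
size = [x // 40 + (36 <= 24) for length in x if length <= 29 and 29 >= width]
width *= 0 % num
for width in x:
    idx = x
process(idx)

idx = x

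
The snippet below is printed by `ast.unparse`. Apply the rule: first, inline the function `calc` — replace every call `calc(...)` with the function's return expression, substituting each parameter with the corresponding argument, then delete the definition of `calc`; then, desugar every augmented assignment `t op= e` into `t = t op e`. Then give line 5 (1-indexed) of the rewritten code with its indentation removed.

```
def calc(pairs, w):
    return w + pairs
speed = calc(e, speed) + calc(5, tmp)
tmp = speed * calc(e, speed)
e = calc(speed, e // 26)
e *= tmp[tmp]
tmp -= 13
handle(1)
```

Transformed code:
speed = speed + e + (tmp + 5)
tmp = speed * (speed + e)
e = e // 26 + speed
e = e * tmp[tmp]
tmp = tmp - 13
handle(1)

tmp = tmp - 13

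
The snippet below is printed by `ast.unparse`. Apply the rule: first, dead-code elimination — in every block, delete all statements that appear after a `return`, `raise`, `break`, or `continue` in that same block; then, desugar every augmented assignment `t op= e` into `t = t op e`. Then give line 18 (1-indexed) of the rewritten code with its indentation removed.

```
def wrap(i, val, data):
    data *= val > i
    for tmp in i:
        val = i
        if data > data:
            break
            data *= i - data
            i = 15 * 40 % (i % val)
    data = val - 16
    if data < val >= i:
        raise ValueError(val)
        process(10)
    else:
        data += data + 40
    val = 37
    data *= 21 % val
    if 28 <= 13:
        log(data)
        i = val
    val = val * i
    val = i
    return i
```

val = i

Transformed code:
def wrap(i, val, data):
    data = data * (val > i)
    for tmp in i:
        val = i
        if data > data:
            break
    data = val - 16
    if data < val >= i:
        raise ValueError(val)
    else:
        data = data + (data + 40)
    val = 37
    data = data * (21 % val)
    if 28 <= 13:
        log(data)
        i = val
    val = val * i
    val = i
    return i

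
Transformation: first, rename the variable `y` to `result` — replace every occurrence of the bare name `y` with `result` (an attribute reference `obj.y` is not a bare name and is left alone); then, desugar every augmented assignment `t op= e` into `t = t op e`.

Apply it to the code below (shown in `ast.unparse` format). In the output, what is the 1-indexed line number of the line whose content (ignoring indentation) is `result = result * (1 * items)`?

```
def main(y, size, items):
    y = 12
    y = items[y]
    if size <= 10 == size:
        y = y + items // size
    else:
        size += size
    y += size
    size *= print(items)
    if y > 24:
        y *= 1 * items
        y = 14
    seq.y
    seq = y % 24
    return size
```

Transformed code:
def main(result, size, items):
    result = 12
    result = items[result]
    if size <= 10 == size:
        result = result + items // size
    else:
        size = size + size
    result = result + size
    size = size * print(items)
    if result > 24:
        result = result * (1 * items)
        result = 14
    seq.y
    seq = result % 24
    return size

11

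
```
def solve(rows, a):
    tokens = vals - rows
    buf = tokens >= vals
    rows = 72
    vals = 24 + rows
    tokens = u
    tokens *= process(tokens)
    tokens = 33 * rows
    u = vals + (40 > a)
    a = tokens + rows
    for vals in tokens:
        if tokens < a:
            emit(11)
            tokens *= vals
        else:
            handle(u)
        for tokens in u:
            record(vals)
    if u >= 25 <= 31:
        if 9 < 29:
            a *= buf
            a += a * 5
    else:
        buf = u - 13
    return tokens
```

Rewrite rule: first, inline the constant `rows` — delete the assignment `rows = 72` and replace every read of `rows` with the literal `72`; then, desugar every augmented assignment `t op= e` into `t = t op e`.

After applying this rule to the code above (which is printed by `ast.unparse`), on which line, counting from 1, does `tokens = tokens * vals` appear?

Transformed code:
def solve(rows, a):
    tokens = vals - 72
    buf = tokens >= vals
    vals = 24 + 72
    tokens = u
    tokens = tokens * process(tokens)
    tokens = 33 * 72
    u = vals + (40 > a)
    a = tokens + 72
    for vals in tokens:
        if tokens < a:
            emit(11)
            tokens = tokens * vals
        else:
            handle(u)
        for tokens in u:
            record(vals)
    if u >= 25 <= 31:
        if 9 < 29:
            a = a * buf
            a = a + a * 5
    else:
        buf = u - 13
    return tokens

13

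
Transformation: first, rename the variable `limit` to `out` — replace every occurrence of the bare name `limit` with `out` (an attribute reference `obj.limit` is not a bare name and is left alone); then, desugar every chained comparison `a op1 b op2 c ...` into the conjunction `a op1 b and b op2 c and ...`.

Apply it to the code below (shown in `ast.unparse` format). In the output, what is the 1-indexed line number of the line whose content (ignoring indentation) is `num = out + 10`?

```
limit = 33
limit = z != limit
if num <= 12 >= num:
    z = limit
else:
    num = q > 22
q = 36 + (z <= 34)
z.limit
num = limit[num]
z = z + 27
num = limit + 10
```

11

Transformed code:
out = 33
out = z != out
if num <= 12 and 12 >= num:
    z = out
else:
    num = q > 22
q = 36 + (z <= 34)
z.limit
num = out[num]
z = z + 27
num = out + 10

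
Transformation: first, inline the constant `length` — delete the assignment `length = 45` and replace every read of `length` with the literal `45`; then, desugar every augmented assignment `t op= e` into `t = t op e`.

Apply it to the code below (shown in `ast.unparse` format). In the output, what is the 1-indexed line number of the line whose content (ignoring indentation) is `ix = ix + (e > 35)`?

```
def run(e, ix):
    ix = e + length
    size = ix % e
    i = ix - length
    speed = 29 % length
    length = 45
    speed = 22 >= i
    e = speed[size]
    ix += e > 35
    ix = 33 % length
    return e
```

Transformed code:
def run(e, ix):
    ix = e + 45
    size = ix % e
    i = ix - 45
    speed = 29 % 45
    speed = 22 >= i
    e = speed[size]
    ix = ix + (e > 35)
    ix = 33 % 45
    return e

8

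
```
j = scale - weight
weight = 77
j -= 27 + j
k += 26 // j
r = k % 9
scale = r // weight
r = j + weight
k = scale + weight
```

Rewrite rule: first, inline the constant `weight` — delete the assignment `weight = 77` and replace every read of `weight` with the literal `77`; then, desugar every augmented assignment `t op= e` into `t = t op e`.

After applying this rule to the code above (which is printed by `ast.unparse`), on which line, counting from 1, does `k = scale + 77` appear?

Transformed code:
j = scale - 77
j = j - (27 + j)
k = k + 26 // j
r = k % 9
scale = r // 77
r = j + 77
k = scale + 77

7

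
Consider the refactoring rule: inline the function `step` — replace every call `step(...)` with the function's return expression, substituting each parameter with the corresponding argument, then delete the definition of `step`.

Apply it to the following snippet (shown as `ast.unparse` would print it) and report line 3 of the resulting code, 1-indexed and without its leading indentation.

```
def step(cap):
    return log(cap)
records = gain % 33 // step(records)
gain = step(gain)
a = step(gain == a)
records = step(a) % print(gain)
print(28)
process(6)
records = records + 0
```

a = log(gain == a)

Transformed code:
records = gain % 33 // log(records)
gain = log(gain)
a = log(gain == a)
records = log(a) % print(gain)
print(28)
process(6)
records = records + 0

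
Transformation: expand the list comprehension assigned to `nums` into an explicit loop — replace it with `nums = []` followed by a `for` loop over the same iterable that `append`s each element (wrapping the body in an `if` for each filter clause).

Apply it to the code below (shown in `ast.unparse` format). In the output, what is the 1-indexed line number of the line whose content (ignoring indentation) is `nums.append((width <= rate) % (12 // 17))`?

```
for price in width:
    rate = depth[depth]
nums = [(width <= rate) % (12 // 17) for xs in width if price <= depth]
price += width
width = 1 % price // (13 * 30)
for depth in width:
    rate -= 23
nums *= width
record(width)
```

6

Transformed code:
for price in width:
    rate = depth[depth]
nums = []
for xs in width:
    if price <= depth:
        nums.append((width <= rate) % (12 // 17))
price += width
width = 1 % price // (13 * 30)
for depth in width:
    rate -= 23
nums *= width
record(width)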